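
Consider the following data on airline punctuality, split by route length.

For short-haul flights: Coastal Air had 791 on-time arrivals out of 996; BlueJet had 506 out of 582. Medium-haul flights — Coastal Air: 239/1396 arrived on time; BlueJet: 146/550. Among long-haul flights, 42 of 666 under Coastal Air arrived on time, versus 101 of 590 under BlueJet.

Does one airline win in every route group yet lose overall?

No

Short-haul: Coastal Air 791/996 = 79.4%, BlueJet 506/582 = 86.9% → BlueJet
Medium-haul: Coastal Air 239/1396 = 17.1%, BlueJet 146/550 = 26.5% → BlueJet
Long-haul: Coastal Air 42/666 = 6.3%, BlueJet 101/590 = 17.1% → BlueJet
Overall: Coastal Air 1072/3058 = 35.1%, BlueJet 753/1722 = 43.7% → BlueJet
BlueJet wins overall and in every route group — no reversal.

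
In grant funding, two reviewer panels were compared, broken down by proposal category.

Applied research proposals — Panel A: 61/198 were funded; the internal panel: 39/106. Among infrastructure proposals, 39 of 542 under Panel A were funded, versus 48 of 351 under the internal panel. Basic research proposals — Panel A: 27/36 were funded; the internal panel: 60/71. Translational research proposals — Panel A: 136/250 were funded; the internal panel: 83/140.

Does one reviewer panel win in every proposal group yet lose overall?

Applied research: Panel A 61/198 = 30.8%, the internal panel 39/106 = 36.8% → the internal panel
Infrastructure: Panel A 39/542 = 7.2%, the internal panel 48/351 = 13.7% → the internal panel
Basic research: Panel A 27/36 = 75.0%, the internal panel 60/71 = 84.5% → the internal panel
Translational research: Panel A 136/250 = 54.4%, the internal panel 83/140 = 59.3% → the internal panel
Overall: Panel A 263/1026 = 25.6%, the internal panel 230/668 = 34.4% → the internal panel
The internal panel wins overall and in every proposal group — no reversal.

No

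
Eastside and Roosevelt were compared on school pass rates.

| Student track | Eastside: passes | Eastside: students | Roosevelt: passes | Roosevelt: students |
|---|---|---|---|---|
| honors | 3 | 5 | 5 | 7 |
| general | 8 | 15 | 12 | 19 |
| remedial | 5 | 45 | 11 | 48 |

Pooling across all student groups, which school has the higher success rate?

Honors: Eastside 3/5 = 60.0%, Roosevelt 5/7 = 71.4% → Roosevelt
General: Eastside 8/15 = 53.3%, Roosevelt 12/19 = 63.2% → Roosevelt
Remedial: Eastside 5/45 = 11.1%, Roosevelt 11/48 = 22.9% → Roosevelt
Overall: Eastside 16/65 = 24.6%, Roosevelt 28/74 = 37.8% → Roosevelt

Roosevelt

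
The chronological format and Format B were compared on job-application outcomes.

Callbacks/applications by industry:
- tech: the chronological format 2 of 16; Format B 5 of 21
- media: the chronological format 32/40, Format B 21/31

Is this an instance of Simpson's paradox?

No

Tech: the chronological format 2/16 = 12.5%, Format B 5/21 = 23.8% → Format B
Media: the chronological format 32/40 = 80.0%, Format B 21/31 = 67.7% → the chronological format
Overall: the chronological format 34/56 = 60.7%, Format B 26/52 = 50.0% → the chronological format
Neither sweeps: the chronological format wins 1 of 2 groups, Format B wins 1. The chronological format wins overall but not every group — no Simpson reversal.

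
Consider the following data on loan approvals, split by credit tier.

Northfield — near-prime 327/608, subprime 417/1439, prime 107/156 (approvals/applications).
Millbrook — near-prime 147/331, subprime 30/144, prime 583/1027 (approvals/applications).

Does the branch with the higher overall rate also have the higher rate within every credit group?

Near-prime: Northfield 327/608 = 53.8%, Millbrook 147/331 = 44.4% → Northfield
Subprime: Northfield 417/1439 = 29.0%, Millbrook 30/144 = 20.8% → Northfield
Prime: Northfield 107/156 = 68.6%, Millbrook 583/1027 = 56.8% → Northfield
Overall: Northfield 851/2203 = 38.6%, Millbrook 760/1502 = 50.6% → Millbrook
Northfield wins each credit group but Millbrook wins overall — the comparison reverses. Northfield's applications skew toward subprime, which has a lower base rate.

No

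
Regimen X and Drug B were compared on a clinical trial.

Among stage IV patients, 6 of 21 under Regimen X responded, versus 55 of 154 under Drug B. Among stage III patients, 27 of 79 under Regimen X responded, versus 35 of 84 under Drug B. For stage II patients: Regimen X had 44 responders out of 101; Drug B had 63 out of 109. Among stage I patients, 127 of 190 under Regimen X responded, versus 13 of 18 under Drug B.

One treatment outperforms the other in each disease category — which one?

Stage IV: Regimen X 6/21 = 28.6%, Drug B 55/154 = 35.7% → Drug B
Stage III: Regimen X 27/79 = 34.2%, Drug B 35/84 = 41.7% → Drug B
Stage II: Regimen X 44/101 = 43.6%, Drug B 63/109 = 57.8% → Drug B
Stage I: Regimen X 127/190 = 66.8%, Drug B 13/18 = 72.2% → Drug B
Drug B has the higher rate in all 4 groups.

Drug B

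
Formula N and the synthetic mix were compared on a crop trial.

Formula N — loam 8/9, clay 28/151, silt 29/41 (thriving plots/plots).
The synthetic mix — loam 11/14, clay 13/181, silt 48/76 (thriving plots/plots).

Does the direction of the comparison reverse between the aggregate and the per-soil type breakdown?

No

Loam: Formula N 8/9 = 88.9%, the synthetic mix 11/14 = 78.6% → Formula N
Clay: Formula N 28/151 = 18.5%, the synthetic mix 13/181 = 7.2% → Formula N
Silt: Formula N 29/41 = 70.7%, the synthetic mix 48/76 = 63.2% → Formula N
Overall: Formula N 65/201 = 32.3%, the synthetic mix 72/271 = 26.6% → Formula N
Formula N wins overall and in every soil group — no reversal.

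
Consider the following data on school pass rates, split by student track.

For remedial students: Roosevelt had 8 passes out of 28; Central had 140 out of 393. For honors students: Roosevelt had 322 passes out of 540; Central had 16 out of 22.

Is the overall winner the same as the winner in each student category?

No

Remedial: Roosevelt 8/28 = 28.6%, Central 140/393 = 35.6% → Central
Honors: Roosevelt 322/540 = 59.6%, Central 16/22 = 72.7% → Central
Overall: Roosevelt 330/568 = 58.1%, Central 156/415 = 37.6% → Roosevelt
Central wins each student group but Roosevelt wins overall — the comparison reverses. Central's students skew toward remedial, which has a lower base rate.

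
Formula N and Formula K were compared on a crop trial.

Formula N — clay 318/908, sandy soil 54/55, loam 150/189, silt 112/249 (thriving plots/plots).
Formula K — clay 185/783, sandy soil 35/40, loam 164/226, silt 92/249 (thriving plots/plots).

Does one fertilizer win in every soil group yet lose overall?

Clay: Formula N 318/908 = 35.0%, Formula K 185/783 = 23.6% → Formula N
Sandy soil: Formula N 54/55 = 98.2%, Formula K 35/40 = 87.5% → Formula N
Loam: Formula N 150/189 = 79.4%, Formula K 164/226 = 72.6% → Formula N
Silt: Formula N 112/249 = 45.0%, Formula K 92/249 = 36.9% → Formula N
Overall: Formula N 634/1401 = 45.3%, Formula K 476/1298 = 36.7% → Formula N
Formula N wins overall and in every soil group — no reversal.

No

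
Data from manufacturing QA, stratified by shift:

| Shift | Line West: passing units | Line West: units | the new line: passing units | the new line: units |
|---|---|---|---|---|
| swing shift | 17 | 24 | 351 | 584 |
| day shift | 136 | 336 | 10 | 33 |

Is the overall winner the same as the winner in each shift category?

Swing shift: Line West 17/24 = 70.8%, the new line 351/584 = 60.1% → Line West
Day shift: Line West 136/336 = 40.5%, the new line 10/33 = 30.3% → Line West
Overall: Line West 153/360 = 42.5%, the new line 361/617 = 58.5% → the new line
Line West wins each shift group but the new line wins overall — the comparison reverses. Line West's units skew toward day shift, which has a lower base rate.

No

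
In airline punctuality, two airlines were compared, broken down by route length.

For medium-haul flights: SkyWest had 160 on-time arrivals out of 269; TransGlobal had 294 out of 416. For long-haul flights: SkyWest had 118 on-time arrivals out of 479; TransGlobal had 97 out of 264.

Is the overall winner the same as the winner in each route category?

Yes

Medium-haul: SkyWest 160/269 = 59.5%, TransGlobal 294/416 = 70.7% → TransGlobal
Long-haul: SkyWest 118/479 = 24.6%, TransGlobal 97/264 = 36.7% → TransGlobal
Overall: SkyWest 278/748 = 37.2%, TransGlobal 391/680 = 57.5% → TransGlobal
TransGlobal wins overall and in every route group — no reversal.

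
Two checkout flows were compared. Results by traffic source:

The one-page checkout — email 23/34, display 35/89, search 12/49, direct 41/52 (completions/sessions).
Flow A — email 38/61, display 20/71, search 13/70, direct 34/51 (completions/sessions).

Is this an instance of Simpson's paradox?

Email: the one-page checkout 23/34 = 67.6%, Flow A 38/61 = 62.3% → the one-page checkout
Display: the one-page checkout 35/89 = 39.3%, Flow A 20/71 = 28.2% → the one-page checkout
Search: the one-page checkout 12/49 = 24.5%, Flow A 13/70 = 18.6% → the one-page checkout
Direct: the one-page checkout 41/52 = 78.8%, Flow A 34/51 = 66.7% → the one-page checkout
Overall: the one-page checkout 111/224 = 49.6%, Flow A 105/253 = 41.5% → the one-page checkout
The one-page checkout wins overall and in every traffic group — no reversal.

No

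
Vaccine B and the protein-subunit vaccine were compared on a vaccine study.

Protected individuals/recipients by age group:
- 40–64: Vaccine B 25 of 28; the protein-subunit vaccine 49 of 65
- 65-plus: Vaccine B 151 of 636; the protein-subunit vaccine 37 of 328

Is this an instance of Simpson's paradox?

No

40–64: Vaccine B 25/28 = 89.3%, the protein-subunit vaccine 49/65 = 75.4% → Vaccine B
65-plus: Vaccine B 151/636 = 23.7%, the protein-subunit vaccine 37/328 = 11.3% → Vaccine B
Overall: Vaccine B 176/664 = 26.5%, the protein-subunit vaccine 86/393 = 21.9% → Vaccine B
Vaccine B wins overall and in every age group — no reversal.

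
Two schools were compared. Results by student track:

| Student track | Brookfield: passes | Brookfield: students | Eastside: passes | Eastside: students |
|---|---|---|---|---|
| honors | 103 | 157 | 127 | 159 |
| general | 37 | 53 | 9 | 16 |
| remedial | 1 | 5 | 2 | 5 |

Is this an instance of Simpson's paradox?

No

Honors: Brookfield 103/157 = 65.6%, Eastside 127/159 = 79.9% → Eastside
General: Brookfield 37/53 = 69.8%, Eastside 9/16 = 56.2% → Brookfield
Remedial: Brookfield 1/5 = 20.0%, Eastside 2/5 = 40.0% → Eastside
Overall: Brookfield 141/215 = 65.6%, Eastside 138/180 = 76.7% → Eastside
Neither sweeps: Brookfield wins 1 of 3 groups, Eastside wins 2. Eastside wins overall but not every group — no Simpson reversal.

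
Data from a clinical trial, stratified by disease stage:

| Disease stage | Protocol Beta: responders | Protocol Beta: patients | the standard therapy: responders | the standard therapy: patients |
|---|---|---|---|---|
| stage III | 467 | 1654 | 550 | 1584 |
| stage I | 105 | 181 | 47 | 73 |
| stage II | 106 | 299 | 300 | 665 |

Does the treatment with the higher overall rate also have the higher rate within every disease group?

Yes

Stage III: Protocol Beta 467/1654 = 28.2%, the standard therapy 550/1584 = 34.7% → the standard therapy
Stage I: Protocol Beta 105/181 = 58.0%, the standard therapy 47/73 = 64.4% → the standard therapy
Stage II: Protocol Beta 106/299 = 35.5%, the standard therapy 300/665 = 45.1% → the standard therapy
Overall: Protocol Beta 678/2134 = 31.8%, the standard therapy 897/2322 = 38.6% → the standard therapy
The standard therapy wins overall and in every disease group — no reversal.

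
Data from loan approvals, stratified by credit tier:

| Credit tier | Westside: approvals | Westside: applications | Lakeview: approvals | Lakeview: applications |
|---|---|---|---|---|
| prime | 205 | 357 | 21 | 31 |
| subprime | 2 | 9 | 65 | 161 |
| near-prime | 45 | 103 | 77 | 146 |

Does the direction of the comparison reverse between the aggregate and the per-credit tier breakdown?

Prime: Westside 205/357 = 57.4%, Lakeview 21/31 = 67.7% → Lakeview
Subprime: Westside 2/9 = 22.2%, Lakeview 65/161 = 40.4% → Lakeview
Near-prime: Westside 45/103 = 43.7%, Lakeview 77/146 = 52.7% → Lakeview
Overall: Westside 252/469 = 53.7%, Lakeview 163/338 = 48.2% → Westside
Lakeview wins each credit group but Westside wins overall — the comparison reverses. Lakeview's applications skew toward subprime, which has a lower base rate.

Yes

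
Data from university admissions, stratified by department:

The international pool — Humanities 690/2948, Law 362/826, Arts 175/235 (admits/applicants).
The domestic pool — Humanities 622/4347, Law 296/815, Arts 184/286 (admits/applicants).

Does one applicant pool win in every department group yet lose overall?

Humanities: the international pool 690/2948 = 23.4%, the domestic pool 622/4347 = 14.3% → the international pool
Law: the international pool 362/826 = 43.8%, the domestic pool 296/815 = 36.3% → the international pool
Arts: the international pool 175/235 = 74.5%, the domestic pool 184/286 = 64.3% → the international pool
Overall: the international pool 1227/4009 = 30.6%, the domestic pool 1102/5448 = 20.2% → the international pool
The international pool wins overall and in every department group — no reversal.

No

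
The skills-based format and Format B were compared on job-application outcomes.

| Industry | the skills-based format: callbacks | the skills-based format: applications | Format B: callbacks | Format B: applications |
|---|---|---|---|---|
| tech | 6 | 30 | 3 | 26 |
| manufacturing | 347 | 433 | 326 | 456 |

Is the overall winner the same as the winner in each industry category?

Tech: the skills-based format 6/30 = 20.0%, Format B 3/26 = 11.5% → the skills-based format
Manufacturing: the skills-based format 347/433 = 80.1%, Format B 326/456 = 71.5% → the skills-based format
Overall: the skills-based format 353/463 = 76.2%, Format B 329/482 = 68.3% → the skills-based format
The skills-based format wins overall and in every industry group — no reversal.

Yes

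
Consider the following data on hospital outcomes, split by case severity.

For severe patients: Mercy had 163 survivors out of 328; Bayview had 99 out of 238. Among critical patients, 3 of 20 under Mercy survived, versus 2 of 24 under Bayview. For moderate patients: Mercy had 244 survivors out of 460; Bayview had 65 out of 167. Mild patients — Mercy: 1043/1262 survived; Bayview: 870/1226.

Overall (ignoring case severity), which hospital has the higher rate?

Severe: Mercy 163/328 = 49.7%, Bayview 99/238 = 41.6% → Mercy
Critical: Mercy 3/20 = 15.0%, Bayview 2/24 = 8.3% → Mercy
Moderate: Mercy 244/460 = 53.0%, Bayview 65/167 = 38.9% → Mercy
Mild: Mercy 1043/1262 = 82.6%, Bayview 870/1226 = 71.0% → Mercy
Overall: Mercy 1453/2070 = 70.2%, Bayview 1036/1655 = 62.6% → Mercy

Mercy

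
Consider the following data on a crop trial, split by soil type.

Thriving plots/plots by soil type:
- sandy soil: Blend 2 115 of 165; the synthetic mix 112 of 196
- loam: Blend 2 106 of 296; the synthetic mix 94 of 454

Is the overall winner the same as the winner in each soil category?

Yes

Sandy soil: Blend 2 115/165 = 69.7%, the synthetic mix 112/196 = 57.1% → Blend 2
Loam: Blend 2 106/296 = 35.8%, the synthetic mix 94/454 = 20.7% → Blend 2
Overall: Blend 2 221/461 = 47.9%, the synthetic mix 206/650 = 31.7% → Blend 2
Blend 2 wins overall and in every soil group — no reversal.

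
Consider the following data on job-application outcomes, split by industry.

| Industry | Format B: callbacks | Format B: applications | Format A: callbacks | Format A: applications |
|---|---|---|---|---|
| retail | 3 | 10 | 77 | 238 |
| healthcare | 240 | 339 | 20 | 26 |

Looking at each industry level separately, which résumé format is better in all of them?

Format A

Retail: Format B 3/10 = 30.0%, Format A 77/238 = 32.4% → Format A
Healthcare: Format B 240/339 = 70.8%, Format A 20/26 = 76.9% → Format A
Format A has the higher rate in both groups.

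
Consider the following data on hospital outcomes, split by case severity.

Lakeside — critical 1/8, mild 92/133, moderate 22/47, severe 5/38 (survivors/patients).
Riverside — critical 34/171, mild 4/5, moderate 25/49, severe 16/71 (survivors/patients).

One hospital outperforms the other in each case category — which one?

Riverside

Critical: Lakeside 1/8 = 12.5%, Riverside 34/171 = 19.9% → Riverside
Mild: Lakeside 92/133 = 69.2%, Riverside 4/5 = 80.0% → Riverside
Moderate: Lakeside 22/47 = 46.8%, Riverside 25/49 = 51.0% → Riverside
Severe: Lakeside 5/38 = 13.2%, Riverside 16/71 = 22.5% → Riverside
Riverside has the higher rate in all 4 groups.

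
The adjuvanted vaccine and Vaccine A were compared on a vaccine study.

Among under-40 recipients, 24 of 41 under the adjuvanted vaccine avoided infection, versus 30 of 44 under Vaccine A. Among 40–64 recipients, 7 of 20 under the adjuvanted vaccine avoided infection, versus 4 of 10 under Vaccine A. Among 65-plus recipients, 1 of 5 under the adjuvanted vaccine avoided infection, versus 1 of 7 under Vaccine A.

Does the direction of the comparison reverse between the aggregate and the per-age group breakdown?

No

Under-40: the adjuvanted vaccine 24/41 = 58.5%, Vaccine A 30/44 = 68.2% → Vaccine A
40–64: the adjuvanted vaccine 7/20 = 35.0%, Vaccine A 4/10 = 40.0% → Vaccine A
65-plus: the adjuvanted vaccine 1/5 = 20.0%, Vaccine A 1/7 = 14.3% → the adjuvanted vaccine
Overall: the adjuvanted vaccine 32/66 = 48.5%, Vaccine A 35/61 = 57.4% → Vaccine A
Neither sweeps: the adjuvanted vaccine wins 1 of 3 groups, Vaccine A wins 2. Vaccine A wins overall but not every group — no Simpson reversal.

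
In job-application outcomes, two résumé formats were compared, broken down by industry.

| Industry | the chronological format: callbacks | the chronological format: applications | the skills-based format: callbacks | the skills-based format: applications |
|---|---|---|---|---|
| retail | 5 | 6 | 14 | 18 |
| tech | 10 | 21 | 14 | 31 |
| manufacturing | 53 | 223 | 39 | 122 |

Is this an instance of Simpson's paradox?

No

Retail: the chronological format 5/6 = 83.3%, the skills-based format 14/18 = 77.8% → the chronological format
Tech: the chronological format 10/21 = 47.6%, the skills-based format 14/31 = 45.2% → the chronological format
Manufacturing: the chronological format 53/223 = 23.8%, the skills-based format 39/122 = 32.0% → the skills-based format
Overall: the chronological format 68/250 = 27.2%, the skills-based format 67/171 = 39.2% → the skills-based format
Neither sweeps: the chronological format wins 2 of 3 groups, the skills-based format wins 1. The skills-based format wins overall but not every group — no Simpson reversal.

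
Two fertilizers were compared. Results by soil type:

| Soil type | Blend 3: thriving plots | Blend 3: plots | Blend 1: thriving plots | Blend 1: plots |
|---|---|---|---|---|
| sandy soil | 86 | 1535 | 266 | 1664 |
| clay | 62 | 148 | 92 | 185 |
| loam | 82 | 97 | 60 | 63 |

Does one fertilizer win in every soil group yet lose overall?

Sandy soil: Blend 3 86/1535 = 5.6%, Blend 1 266/1664 = 16.0% → Blend 1
Clay: Blend 3 62/148 = 41.9%, Blend 1 92/185 = 49.7% → Blend 1
Loam: Blend 3 82/97 = 84.5%, Blend 1 60/63 = 95.2% → Blend 1
Overall: Blend 3 230/1780 = 12.9%, Blend 1 418/1912 = 21.9% → Blend 1
Blend 1 wins overall and in every soil group — no reversal.

No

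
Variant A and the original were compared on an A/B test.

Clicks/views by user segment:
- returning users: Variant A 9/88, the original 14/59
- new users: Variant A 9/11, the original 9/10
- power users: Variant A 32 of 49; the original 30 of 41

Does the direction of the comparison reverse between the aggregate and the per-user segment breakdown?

No

Returning users: Variant A 9/88 = 10.2%, the original 14/59 = 23.7% → the original
New users: Variant A 9/11 = 81.8%, the original 9/10 = 90.0% → the original
Power users: Variant A 32/49 = 65.3%, the original 30/41 = 73.2% → the original
Overall: Variant A 50/148 = 33.8%, the original 53/110 = 48.2% → the original
The original wins overall and in every user group — no reversal.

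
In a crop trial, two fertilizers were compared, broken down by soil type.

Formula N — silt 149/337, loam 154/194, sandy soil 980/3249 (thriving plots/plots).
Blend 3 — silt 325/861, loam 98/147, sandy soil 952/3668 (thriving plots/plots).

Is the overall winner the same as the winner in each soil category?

Yes

Silt: Formula N 149/337 = 44.2%, Blend 3 325/861 = 37.7% → Formula N
Loam: Formula N 154/194 = 79.4%, Blend 3 98/147 = 66.7% → Formula N
Sandy soil: Formula N 980/3249 = 30.2%, Blend 3 952/3668 = 26.0% → Formula N
Overall: Formula N 1283/3780 = 33.9%, Blend 3 1375/4676 = 29.4% → Formula N
Formula N wins overall and in every soil group — no reversal.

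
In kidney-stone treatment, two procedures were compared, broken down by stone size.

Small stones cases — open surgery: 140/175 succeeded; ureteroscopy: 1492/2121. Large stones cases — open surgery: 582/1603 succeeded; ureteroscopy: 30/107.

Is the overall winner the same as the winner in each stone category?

Small stones: open surgery 140/175 = 80.0%, ureteroscopy 1492/2121 = 70.3% → open surgery
Large stones: open surgery 582/1603 = 36.3%, ureteroscopy 30/107 = 28.0% → open surgery
Overall: open surgery 722/1778 = 40.6%, ureteroscopy 1522/2228 = 68.3% → ureteroscopy
Open surgery wins each stone group but ureteroscopy wins overall — the comparison reverses. Open surgery's cases skew toward large stones, which has a lower base rate.

No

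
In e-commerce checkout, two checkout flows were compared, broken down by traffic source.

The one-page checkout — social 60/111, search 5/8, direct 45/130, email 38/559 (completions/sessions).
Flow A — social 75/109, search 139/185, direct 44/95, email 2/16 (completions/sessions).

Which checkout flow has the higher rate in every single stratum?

Flow A

Social: the one-page checkout 60/111 = 54.1%, Flow A 75/109 = 68.8% → Flow A
Search: the one-page checkout 5/8 = 62.5%, Flow A 139/185 = 75.1% → Flow A
Direct: the one-page checkout 45/130 = 34.6%, Flow A 44/95 = 46.3% → Flow A
Email: the one-page checkout 38/559 = 6.8%, Flow A 2/16 = 12.5% → Flow A
Flow A has the higher rate in all 4 groups.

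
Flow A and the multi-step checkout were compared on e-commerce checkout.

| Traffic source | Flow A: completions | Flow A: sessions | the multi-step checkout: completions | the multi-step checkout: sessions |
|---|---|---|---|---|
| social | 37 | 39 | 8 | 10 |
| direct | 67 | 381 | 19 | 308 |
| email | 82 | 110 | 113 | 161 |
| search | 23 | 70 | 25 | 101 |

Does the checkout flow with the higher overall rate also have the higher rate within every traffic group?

Social: Flow A 37/39 = 94.9%, the multi-step checkout 8/10 = 80.0% → Flow A
Direct: Flow A 67/381 = 17.6%, the multi-step checkout 19/308 = 6.2% → Flow A
Email: Flow A 82/110 = 74.5%, the multi-step checkout 113/161 = 70.2% → Flow A
Search: Flow A 23/70 = 32.9%, the multi-step checkout 25/101 = 24.8% → Flow A
Overall: Flow A 209/600 = 34.8%, the multi-step checkout 165/580 = 28.4% → Flow A
Flow A wins overall and in every traffic group — no reversal.

Yes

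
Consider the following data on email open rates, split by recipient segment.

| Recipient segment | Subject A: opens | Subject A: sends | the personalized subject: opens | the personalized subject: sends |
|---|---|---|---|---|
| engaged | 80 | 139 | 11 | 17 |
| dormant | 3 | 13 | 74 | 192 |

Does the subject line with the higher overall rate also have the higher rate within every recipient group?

Engaged: Subject A 80/139 = 57.6%, the personalized subject 11/17 = 64.7% → the personalized subject
Dormant: Subject A 3/13 = 23.1%, the personalized subject 74/192 = 38.5% → the personalized subject
Overall: Subject A 83/152 = 54.6%, the personalized subject 85/209 = 40.7% → Subject A
The personalized subject wins each recipient group but Subject A wins overall — the comparison reverses. The personalized subject's sends skew toward dormant, which has a lower base rate.

No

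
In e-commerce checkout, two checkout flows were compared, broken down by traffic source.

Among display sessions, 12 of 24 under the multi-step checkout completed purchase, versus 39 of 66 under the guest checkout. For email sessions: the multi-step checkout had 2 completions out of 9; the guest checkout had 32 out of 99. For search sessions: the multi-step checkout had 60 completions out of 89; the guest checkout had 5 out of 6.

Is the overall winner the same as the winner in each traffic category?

Display: the multi-step checkout 12/24 = 50.0%, the guest checkout 39/66 = 59.1% → the guest checkout
Email: the multi-step checkout 2/9 = 22.2%, the guest checkout 32/99 = 32.3% → the guest checkout
Search: the multi-step checkout 60/89 = 67.4%, the guest checkout 5/6 = 83.3% → the guest checkout
Overall: the multi-step checkout 74/122 = 60.7%, the guest checkout 76/171 = 44.4% → the multi-step checkout
The guest checkout wins each traffic group but the multi-step checkout wins overall — the comparison reverses. The guest checkout's sessions skew toward email, which has a lower base rate.

No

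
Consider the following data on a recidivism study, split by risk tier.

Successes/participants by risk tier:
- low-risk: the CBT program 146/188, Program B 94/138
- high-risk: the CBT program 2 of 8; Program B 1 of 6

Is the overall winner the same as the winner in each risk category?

Yes

Low-risk: the CBT program 146/188 = 77.7%, Program B 94/138 = 68.1% → the CBT program
High-risk: the CBT program 2/8 = 25.0%, Program B 1/6 = 16.7% → the CBT program
Overall: the CBT program 148/196 = 75.5%, Program B 95/144 = 66.0% → the CBT program
The CBT program wins overall and in every risk group — no reversal.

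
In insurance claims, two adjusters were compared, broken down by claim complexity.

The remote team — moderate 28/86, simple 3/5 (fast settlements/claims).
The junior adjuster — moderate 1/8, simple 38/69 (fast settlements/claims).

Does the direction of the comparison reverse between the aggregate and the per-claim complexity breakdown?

Yes

Moderate: the remote team 28/86 = 32.6%, the junior adjuster 1/8 = 12.5% → the remote team
Simple: the remote team 3/5 = 60.0%, the junior adjuster 38/69 = 55.1% → the remote team
Overall: the remote team 31/91 = 34.1%, the junior adjuster 39/77 = 50.6% → the junior adjuster
The remote team wins each claim group but the junior adjuster wins overall — the comparison reverses. The remote team's claims skew toward moderate, which has a lower base rate.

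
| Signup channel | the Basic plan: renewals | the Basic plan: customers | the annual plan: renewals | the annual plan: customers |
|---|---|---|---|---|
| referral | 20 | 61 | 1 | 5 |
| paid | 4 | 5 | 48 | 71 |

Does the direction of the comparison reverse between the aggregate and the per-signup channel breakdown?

Referral: the Basic plan 20/61 = 32.8%, the annual plan 1/5 = 20.0% → the Basic plan
Paid: the Basic plan 4/5 = 80.0%, the annual plan 48/71 = 67.6% → the Basic plan
Overall: the Basic plan 24/66 = 36.4%, the annual plan 49/76 = 64.5% → the annual plan
The Basic plan wins each signup group but the annual plan wins overall — the comparison reverses. The Basic plan's customers skew toward referral, which has a lower base rate.

Yes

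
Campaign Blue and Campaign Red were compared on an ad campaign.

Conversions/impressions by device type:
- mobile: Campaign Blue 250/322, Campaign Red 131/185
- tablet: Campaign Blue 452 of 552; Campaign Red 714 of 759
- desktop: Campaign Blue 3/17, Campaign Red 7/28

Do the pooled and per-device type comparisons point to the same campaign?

Mobile: Campaign Blue 250/322 = 77.6%, Campaign Red 131/185 = 70.8% → Campaign Blue
Tablet: Campaign Blue 452/552 = 81.9%, Campaign Red 714/759 = 94.1% → Campaign Red
Desktop: Campaign Blue 3/17 = 17.6%, Campaign Red 7/28 = 25.0% → Campaign Red
Overall: Campaign Blue 705/891 = 79.1%, Campaign Red 852/972 = 87.7% → Campaign Red
Neither sweeps: Campaign Blue wins 1 of 3 groups, Campaign Red wins 2. Campaign Red wins overall but not every group — no Simpson reversal.

No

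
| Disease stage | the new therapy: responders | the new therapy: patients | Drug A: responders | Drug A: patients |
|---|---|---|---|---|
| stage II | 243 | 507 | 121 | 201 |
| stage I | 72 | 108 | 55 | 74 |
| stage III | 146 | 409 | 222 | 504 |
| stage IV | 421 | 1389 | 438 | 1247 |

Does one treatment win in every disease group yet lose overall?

Stage II: the new therapy 243/507 = 47.9%, Drug A 121/201 = 60.2% → Drug A
Stage I: the new therapy 72/108 = 66.7%, Drug A 55/74 = 74.3% → Drug A
Stage III: the new therapy 146/409 = 35.7%, Drug A 222/504 = 44.0% → Drug A
Stage IV: the new therapy 421/1389 = 30.3%, Drug A 438/1247 = 35.1% → Drug A
Overall: the new therapy 882/2413 = 36.6%, Drug A 836/2026 = 41.3% → Drug A
Drug A wins overall and in every disease group — no reversal.

No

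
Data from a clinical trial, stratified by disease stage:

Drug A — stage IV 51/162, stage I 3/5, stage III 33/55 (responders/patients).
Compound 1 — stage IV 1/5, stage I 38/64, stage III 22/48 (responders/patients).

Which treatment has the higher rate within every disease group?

Stage IV: Drug A 51/162 = 31.5%, Compound 1 1/5 = 20.0% → Drug A
Stage I: Drug A 3/5 = 60.0%, Compound 1 38/64 = 59.4% → Drug A
Stage III: Drug A 33/55 = 60.0%, Compound 1 22/48 = 45.8% → Drug A
Drug A has the higher rate in all 3 groups.

Drug A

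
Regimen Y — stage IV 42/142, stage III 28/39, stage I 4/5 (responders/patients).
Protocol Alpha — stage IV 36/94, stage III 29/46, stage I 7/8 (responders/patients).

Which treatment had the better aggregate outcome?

Stage IV: Regimen Y 42/142 = 29.6%, Protocol Alpha 36/94 = 38.3% → Protocol Alpha
Stage III: Regimen Y 28/39 = 71.8%, Protocol Alpha 29/46 = 63.0% → Regimen Y
Stage I: Regimen Y 4/5 = 80.0%, Protocol Alpha 7/8 = 87.5% → Protocol Alpha
Overall: Regimen Y 74/186 = 39.8%, Protocol Alpha 72/148 = 48.6% → Protocol Alpha
(Neither sweeps every disease group, but Protocol Alpha has the higher pooled rate.)

Protocol Alpha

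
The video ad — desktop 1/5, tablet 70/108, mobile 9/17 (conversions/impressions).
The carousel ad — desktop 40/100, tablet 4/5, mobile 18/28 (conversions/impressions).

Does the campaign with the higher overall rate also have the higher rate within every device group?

No

Desktop: the video ad 1/5 = 20.0%, the carousel ad 40/100 = 40.0% → the carousel ad
Tablet: the video ad 70/108 = 64.8%, the carousel ad 4/5 = 80.0% → the carousel ad
Mobile: the video ad 9/17 = 52.9%, the carousel ad 18/28 = 64.3% → the carousel ad
Overall: the video ad 80/130 = 61.5%, the carousel ad 62/133 = 46.6% → the video ad
The carousel ad wins each device group but the video ad wins overall — the comparison reverses. The carousel ad's impressions skew toward desktop, which has a lower base rate.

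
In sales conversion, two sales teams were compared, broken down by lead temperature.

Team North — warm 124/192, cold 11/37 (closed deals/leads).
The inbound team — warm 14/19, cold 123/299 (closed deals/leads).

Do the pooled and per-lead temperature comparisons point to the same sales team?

No

Warm: Team North 124/192 = 64.6%, the inbound team 14/19 = 73.7% → the inbound team
Cold: Team North 11/37 = 29.7%, the inbound team 123/299 = 41.1% → the inbound team
Overall: Team North 135/229 = 59.0%, the inbound team 137/318 = 43.1% → Team North
The inbound team wins each lead group but Team North wins overall — the comparison reverses. The inbound team's leads skew toward cold, which has a lower base rate.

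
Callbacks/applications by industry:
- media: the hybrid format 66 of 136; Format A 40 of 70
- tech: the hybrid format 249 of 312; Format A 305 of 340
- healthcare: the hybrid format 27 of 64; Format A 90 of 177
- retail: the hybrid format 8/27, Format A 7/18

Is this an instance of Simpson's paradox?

Media: the hybrid format 66/136 = 48.5%, Format A 40/70 = 57.1% → Format A
Tech: the hybrid format 249/312 = 79.8%, Format A 305/340 = 89.7% → Format A
Healthcare: the hybrid format 27/64 = 42.2%, Format A 90/177 = 50.8% → Format A
Retail: the hybrid format 8/27 = 29.6%, Format A 7/18 = 38.9% → Format A
Overall: the hybrid format 350/539 = 64.9%, Format A 442/605 = 73.1% → Format A
Format A wins overall and in every industry group — no reversal.

No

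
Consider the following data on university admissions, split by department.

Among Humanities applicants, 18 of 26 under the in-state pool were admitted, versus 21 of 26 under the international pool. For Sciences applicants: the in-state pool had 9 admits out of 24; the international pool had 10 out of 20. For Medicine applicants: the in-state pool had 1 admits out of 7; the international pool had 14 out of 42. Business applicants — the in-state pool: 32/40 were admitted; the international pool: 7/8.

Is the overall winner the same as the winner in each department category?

No

Humanities: the in-state pool 18/26 = 69.2%, the international pool 21/26 = 80.8% → the international pool
Sciences: the in-state pool 9/24 = 37.5%, the international pool 10/20 = 50.0% → the international pool
Medicine: the in-state pool 1/7 = 14.3%, the international pool 14/42 = 33.3% → the international pool
Business: the in-state pool 32/40 = 80.0%, the international pool 7/8 = 87.5% → the international pool
Overall: the in-state pool 60/97 = 61.9%, the international pool 52/96 = 54.2% → the in-state pool
The international pool wins each department group but the in-state pool wins overall — the comparison reverses. The international pool's applicants skew toward Medicine, which has a lower base rate.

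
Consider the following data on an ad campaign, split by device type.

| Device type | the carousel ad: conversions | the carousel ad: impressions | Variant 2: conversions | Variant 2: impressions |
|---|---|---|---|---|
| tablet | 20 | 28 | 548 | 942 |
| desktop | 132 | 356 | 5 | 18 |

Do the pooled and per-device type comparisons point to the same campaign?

No

Tablet: the carousel ad 20/28 = 71.4%, Variant 2 548/942 = 58.2% → the carousel ad
Desktop: the carousel ad 132/356 = 37.1%, Variant 2 5/18 = 27.8% → the carousel ad
Overall: the carousel ad 152/384 = 39.6%, Variant 2 553/960 = 57.6% → Variant 2
The carousel ad wins each device group but Variant 2 wins overall — the comparison reverses. The carousel ad's impressions skew toward desktop, which has a lower base rate.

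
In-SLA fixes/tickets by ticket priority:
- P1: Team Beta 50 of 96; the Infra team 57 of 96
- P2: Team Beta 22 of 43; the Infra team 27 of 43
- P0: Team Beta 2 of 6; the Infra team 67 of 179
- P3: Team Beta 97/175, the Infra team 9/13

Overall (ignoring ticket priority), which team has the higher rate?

Team Beta

P1: Team Beta 50/96 = 52.1%, the Infra team 57/96 = 59.4% → the Infra team
P2: Team Beta 22/43 = 51.2%, the Infra team 27/43 = 62.8% → the Infra team
P0: Team Beta 2/6 = 33.3%, the Infra team 67/179 = 37.4% → the Infra team
P3: Team Beta 97/175 = 55.4%, the Infra team 9/13 = 69.2% → the Infra team
Overall: Team Beta 171/320 = 53.4%, the Infra team 160/331 = 48.3% → Team Beta
(The Infra team wins every ticket group but Team Beta wins overall — the Infra team's tickets skew toward the low-rate P0 group.)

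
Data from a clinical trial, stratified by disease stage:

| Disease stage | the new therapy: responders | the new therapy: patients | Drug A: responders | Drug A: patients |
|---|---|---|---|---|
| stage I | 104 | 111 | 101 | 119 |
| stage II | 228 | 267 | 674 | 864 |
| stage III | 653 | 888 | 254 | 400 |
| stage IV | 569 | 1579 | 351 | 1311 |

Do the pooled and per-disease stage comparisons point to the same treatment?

Yes

Stage I: the new therapy 104/111 = 93.7%, Drug A 101/119 = 84.9% → the new therapy
Stage II: the new therapy 228/267 = 85.4%, Drug A 674/864 = 78.0% → the new therapy
Stage III: the new therapy 653/888 = 73.5%, Drug A 254/400 = 63.5% → the new therapy
Stage IV: the new therapy 569/1579 = 36.0%, Drug A 351/1311 = 26.8% → the new therapy
Overall: the new therapy 1554/2845 = 54.6%, Drug A 1380/2694 = 51.2% → the new therapy
The new therapy wins overall and in every disease group — no reversal.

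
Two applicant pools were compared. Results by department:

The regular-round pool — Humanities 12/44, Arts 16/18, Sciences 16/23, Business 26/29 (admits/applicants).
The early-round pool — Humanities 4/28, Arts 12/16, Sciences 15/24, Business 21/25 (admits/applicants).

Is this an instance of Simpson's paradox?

Humanities: the regular-round pool 12/44 = 27.3%, the early-round pool 4/28 = 14.3% → the regular-round pool
Arts: the regular-round pool 16/18 = 88.9%, the early-round pool 12/16 = 75.0% → the regular-round pool
Sciences: the regular-round pool 16/23 = 69.6%, the early-round pool 15/24 = 62.5% → the regular-round pool
Business: the regular-round pool 26/29 = 89.7%, the early-round pool 21/25 = 84.0% → the regular-round pool
Overall: the regular-round pool 70/114 = 61.4%, the early-round pool 52/93 = 55.9% → the regular-round pool
The regular-round pool wins overall and in every department group — no reversal.

No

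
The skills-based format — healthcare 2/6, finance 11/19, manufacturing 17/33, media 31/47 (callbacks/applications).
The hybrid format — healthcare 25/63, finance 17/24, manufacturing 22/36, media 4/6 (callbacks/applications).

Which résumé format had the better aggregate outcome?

Healthcare: the skills-based format 2/6 = 33.3%, the hybrid format 25/63 = 39.7% → the hybrid format
Finance: the skills-based format 11/19 = 57.9%, the hybrid format 17/24 = 70.8% → the hybrid format
Manufacturing: the skills-based format 17/33 = 51.5%, the hybrid format 22/36 = 61.1% → the hybrid format
Media: the skills-based format 31/47 = 66.0%, the hybrid format 4/6 = 66.7% → the hybrid format
Overall: the skills-based format 61/105 = 58.1%, the hybrid format 68/129 = 52.7% → the skills-based format
(The hybrid format wins every industry group but the skills-based format wins overall — the hybrid format's applications skew toward the low-rate healthcare group.)

the skills-based format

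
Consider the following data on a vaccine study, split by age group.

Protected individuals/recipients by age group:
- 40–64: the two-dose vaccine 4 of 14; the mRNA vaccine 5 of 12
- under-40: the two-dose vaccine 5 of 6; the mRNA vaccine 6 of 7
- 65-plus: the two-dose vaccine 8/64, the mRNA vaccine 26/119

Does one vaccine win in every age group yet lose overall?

No

40–64: the two-dose vaccine 4/14 = 28.6%, the mRNA vaccine 5/12 = 41.7% → the mRNA vaccine
Under-40: the two-dose vaccine 5/6 = 83.3%, the mRNA vaccine 6/7 = 85.7% → the mRNA vaccine
65-plus: the two-dose vaccine 8/64 = 12.5%, the mRNA vaccine 26/119 = 21.8% → the mRNA vaccine
Overall: the two-dose vaccine 17/84 = 20.2%, the mRNA vaccine 37/138 = 26.8% → the mRNA vaccine
The mRNA vaccine wins overall and in every age group — no reversal.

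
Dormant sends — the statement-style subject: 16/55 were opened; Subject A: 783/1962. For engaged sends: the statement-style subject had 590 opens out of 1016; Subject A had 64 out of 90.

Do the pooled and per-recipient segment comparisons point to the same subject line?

Dormant: the statement-style subject 16/55 = 29.1%, Subject A 783/1962 = 39.9% → Subject A
Engaged: the statement-style subject 590/1016 = 58.1%, Subject A 64/90 = 71.1% → Subject A
Overall: the statement-style subject 606/1071 = 56.6%, Subject A 847/2052 = 41.3% → the statement-style subject
Subject A wins each recipient group but the statement-style subject wins overall — the comparison reverses. Subject A's sends skew toward dormant, which has a lower base rate.

No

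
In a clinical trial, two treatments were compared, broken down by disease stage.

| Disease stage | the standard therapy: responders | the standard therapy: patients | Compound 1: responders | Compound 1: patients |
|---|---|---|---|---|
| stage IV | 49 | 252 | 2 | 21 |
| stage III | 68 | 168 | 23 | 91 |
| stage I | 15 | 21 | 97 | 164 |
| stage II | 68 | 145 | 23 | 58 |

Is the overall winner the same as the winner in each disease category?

Stage IV: the standard therapy 49/252 = 19.4%, Compound 1 2/21 = 9.5% → the standard therapy
Stage III: the standard therapy 68/168 = 40.5%, Compound 1 23/91 = 25.3% → the standard therapy
Stage I: the standard therapy 15/21 = 71.4%, Compound 1 97/164 = 59.1% → the standard therapy
Stage II: the standard therapy 68/145 = 46.9%, Compound 1 23/58 = 39.7% → the standard therapy
Overall: the standard therapy 200/586 = 34.1%, Compound 1 145/334 = 43.4% → Compound 1
The standard therapy wins each disease group but Compound 1 wins overall — the comparison reverses. The standard therapy's patients skew toward stage IV, which has a lower base rate.

No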